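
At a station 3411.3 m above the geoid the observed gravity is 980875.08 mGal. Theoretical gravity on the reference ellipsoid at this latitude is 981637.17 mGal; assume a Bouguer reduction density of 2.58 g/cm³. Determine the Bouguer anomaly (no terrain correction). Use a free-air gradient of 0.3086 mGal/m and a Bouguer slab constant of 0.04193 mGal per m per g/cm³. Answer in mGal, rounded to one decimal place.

-78.4

Free-air correction = 0.3086 × 3411.3 = 1052.73 mGal
Free-air anomaly = 980875.08 − 981637.17 + (1052.73) = 290.64 mGal
Bouguer slab correction = 0.04193 × 2.58 × 3411.3 = 369.03 mGal
Simple Bouguer anomaly = 290.64 − (369.03) = -78.39 mGal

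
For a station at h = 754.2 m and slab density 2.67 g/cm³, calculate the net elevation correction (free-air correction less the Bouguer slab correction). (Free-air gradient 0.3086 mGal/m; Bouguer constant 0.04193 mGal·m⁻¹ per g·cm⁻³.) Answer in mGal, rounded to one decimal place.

148.3

Combined gradient = 0.3086 − 0.04193 × 2.67 = 0.1966469 mGal/m
Combined elevation correction = 0.1966469 × 754.2 = 148.3 mGal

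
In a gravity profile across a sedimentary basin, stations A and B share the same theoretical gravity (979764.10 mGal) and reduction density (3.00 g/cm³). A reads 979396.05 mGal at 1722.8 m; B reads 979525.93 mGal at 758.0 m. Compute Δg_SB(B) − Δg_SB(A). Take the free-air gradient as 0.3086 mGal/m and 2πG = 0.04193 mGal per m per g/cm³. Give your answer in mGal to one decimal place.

-46.5

Δg_SB(A) = 979396.05 − 979764.10 + 0.3086×1722.8 − 0.04193×3.00×1722.8 = -53.10 mGal
Δg_SB(B) = 979525.93 − 979764.10 + 0.3086×758.0 − 0.04193×3.00×758.0 = -99.60 mGal
Difference = -99.60 − (-53.10) = -46.50 mGal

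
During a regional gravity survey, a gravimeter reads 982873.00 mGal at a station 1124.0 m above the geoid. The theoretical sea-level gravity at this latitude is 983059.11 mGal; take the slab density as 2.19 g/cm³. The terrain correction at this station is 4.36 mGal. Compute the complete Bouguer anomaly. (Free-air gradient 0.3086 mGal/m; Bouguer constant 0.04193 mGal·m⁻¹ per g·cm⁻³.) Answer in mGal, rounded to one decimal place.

61.9

Free-air correction = 0.3086 × 1124.0 = 346.87 mGal
Free-air anomaly = 982873.00 − 983059.11 + (346.87) = 160.76 mGal
Bouguer slab correction = 0.04193 × 2.19 × 1124.0 = 103.21 mGal
Simple Bouguer anomaly = 160.76 − (103.21) = 57.55 mGal
Complete Bouguer anomaly = 57.55 + 4.36 = 61.91 mGal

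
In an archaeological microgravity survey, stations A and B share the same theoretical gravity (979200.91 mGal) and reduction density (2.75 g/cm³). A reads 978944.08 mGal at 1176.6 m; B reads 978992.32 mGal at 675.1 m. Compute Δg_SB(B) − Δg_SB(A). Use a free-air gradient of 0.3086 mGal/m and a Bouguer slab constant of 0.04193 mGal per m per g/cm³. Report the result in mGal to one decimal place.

Δg_SB(A) = 978944.08 − 979200.91 + 0.3086×1176.6 − 0.04193×2.75×1176.6 = -29.40 mGal
Δg_SB(B) = 978992.32 − 979200.91 + 0.3086×675.1 − 0.04193×2.75×675.1 = -78.10 mGal
Difference = -78.10 − (-29.40) = -48.70 mGal

-48.7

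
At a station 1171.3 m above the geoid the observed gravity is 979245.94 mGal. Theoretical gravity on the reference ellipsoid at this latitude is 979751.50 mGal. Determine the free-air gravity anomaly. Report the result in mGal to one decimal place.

Free-air correction = 0.3086 × 1171.3 = 361.46 mGal
Free-air anomaly = 979245.94 − 979751.50 + (361.46) = -144.10 mGal

-144.1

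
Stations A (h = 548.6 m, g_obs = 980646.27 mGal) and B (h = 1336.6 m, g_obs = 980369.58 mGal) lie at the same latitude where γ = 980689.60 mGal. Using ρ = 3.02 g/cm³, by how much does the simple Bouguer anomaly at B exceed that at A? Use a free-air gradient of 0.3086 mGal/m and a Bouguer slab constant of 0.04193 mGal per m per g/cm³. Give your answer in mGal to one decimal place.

-133.3

Δg_SB(A) = 980646.27 − 980689.60 + 0.3086×548.6 − 0.04193×3.02×548.6 = 56.50 mGal
Δg_SB(B) = 980369.58 − 980689.60 + 0.3086×1336.6 − 0.04193×3.02×1336.6 = -76.80 mGal
Difference = -76.80 − (56.50) = -133.30 mGal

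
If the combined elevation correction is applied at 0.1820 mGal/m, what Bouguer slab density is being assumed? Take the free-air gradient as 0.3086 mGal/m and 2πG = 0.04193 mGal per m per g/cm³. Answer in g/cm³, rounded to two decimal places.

0.1820 = 0.3086 − 0.04193 × ρ
ρ = (0.3086 − 0.1820) / 0.04193 = 3.02 g/cm³

3.02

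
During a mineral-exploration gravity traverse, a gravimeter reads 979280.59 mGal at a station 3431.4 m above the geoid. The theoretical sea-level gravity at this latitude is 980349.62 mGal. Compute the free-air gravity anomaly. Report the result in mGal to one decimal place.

Free-air correction = 0.3086 × 3431.4 = 1058.93 mGal
Free-air anomaly = 979280.59 − 980349.62 + (1058.93) = -10.10 mGal

-10.1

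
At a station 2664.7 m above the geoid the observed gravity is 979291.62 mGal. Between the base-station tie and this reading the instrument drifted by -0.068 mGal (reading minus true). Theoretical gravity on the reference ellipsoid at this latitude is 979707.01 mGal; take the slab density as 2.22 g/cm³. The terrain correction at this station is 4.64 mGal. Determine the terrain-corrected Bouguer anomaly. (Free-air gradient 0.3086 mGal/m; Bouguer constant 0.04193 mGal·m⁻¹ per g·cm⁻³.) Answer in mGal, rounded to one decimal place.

Drift-corrected reading = 979291.62 − (-0.068) = 979291.688 mGal
Free-air correction = 0.3086 × 2664.7 = 822.33 mGal
Free-air anomaly = 979291.688 − 979707.01 + (822.33) = 407.008 mGal
Bouguer slab correction = 0.04193 × 2.22 × 2664.7 = 248.04 mGal
Simple Bouguer anomaly = 407.008 − (248.04) = 158.968 mGal
Complete Bouguer anomaly = 158.968 + 4.64 = 163.608 mGal

163.6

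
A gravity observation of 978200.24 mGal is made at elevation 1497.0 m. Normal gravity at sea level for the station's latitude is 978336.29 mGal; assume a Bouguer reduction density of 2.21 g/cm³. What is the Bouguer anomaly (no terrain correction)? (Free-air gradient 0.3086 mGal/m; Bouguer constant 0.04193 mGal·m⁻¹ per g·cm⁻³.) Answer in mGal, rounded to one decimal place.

187.2

Free-air correction = 0.3086 × 1497.0 = 461.97 mGal
Free-air anomaly = 978200.24 − 978336.29 + (461.97) = 325.92 mGal
Bouguer slab correction = 0.04193 × 2.21 × 1497.0 = 138.72 mGal
Simple Bouguer anomaly = 325.92 − (138.72) = 187.20 mGal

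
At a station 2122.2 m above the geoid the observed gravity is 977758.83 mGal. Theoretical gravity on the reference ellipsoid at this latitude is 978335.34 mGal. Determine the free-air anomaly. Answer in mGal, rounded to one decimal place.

Free-air correction = 0.3086 × 2122.2 = 654.91 mGal
Free-air anomaly = 977758.83 − 978335.34 + (654.91) = 78.40 mGal

78.4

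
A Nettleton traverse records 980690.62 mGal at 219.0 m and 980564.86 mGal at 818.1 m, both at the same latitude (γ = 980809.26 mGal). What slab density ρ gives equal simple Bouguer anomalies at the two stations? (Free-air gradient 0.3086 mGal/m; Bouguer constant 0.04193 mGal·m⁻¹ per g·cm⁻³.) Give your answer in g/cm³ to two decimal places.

2.35

Δg_obs = 980564.86 − 980690.62 = -125.76 mGal over Δh = 818.1 − 219.0 = 599.1 m
Equal Bouguer anomalies ⇒ Δg_obs + (0.3086 − 0.04193ρ)·Δh = 0
0.3086 − 0.04193ρ = −Δg_obs/Δh = 0.20991
ρ = (0.3086 − 0.20991) / 0.04193 = 2.35 g/cm³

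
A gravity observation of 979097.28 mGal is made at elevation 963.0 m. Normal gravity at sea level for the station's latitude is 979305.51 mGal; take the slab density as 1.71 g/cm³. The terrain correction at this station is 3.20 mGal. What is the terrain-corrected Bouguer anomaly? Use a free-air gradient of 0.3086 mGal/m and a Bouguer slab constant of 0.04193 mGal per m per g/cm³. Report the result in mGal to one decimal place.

23.1

Free-air correction = 0.3086 × 963.0 = 297.18 mGal
Free-air anomaly = 979097.28 − 979305.51 + (297.18) = 88.95 mGal
Bouguer slab correction = 0.04193 × 1.71 × 963.0 = 69.05 mGal
Simple Bouguer anomaly = 88.95 − (69.05) = 19.90 mGal
Complete Bouguer anomaly = 19.90 + 3.20 = 23.10 mGal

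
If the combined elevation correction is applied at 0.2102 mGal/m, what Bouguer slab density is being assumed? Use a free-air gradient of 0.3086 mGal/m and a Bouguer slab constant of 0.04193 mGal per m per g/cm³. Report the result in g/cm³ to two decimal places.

0.2102 = 0.3086 − 0.04193 × ρ
ρ = (0.3086 − 0.2102) / 0.04193 = 2.35 g/cm³

2.35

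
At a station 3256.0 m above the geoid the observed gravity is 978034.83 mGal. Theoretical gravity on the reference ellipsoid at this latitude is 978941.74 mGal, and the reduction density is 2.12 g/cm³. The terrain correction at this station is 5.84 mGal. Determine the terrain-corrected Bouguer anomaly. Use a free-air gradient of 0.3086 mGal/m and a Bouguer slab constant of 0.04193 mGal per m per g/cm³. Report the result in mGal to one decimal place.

-185.7

Free-air correction = 0.3086 × 3256.0 = 1004.80 mGal
Free-air anomaly = 978034.83 − 978941.74 + (1004.80) = 97.89 mGal
Bouguer slab correction = 0.04193 × 2.12 × 3256.0 = 289.43 mGal
Simple Bouguer anomaly = 97.89 − (289.43) = -191.54 mGal
Complete Bouguer anomaly = -191.54 + 5.84 = -185.70 mGal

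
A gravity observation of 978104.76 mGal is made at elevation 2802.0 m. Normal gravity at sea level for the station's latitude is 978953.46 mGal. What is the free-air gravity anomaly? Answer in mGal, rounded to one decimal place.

Free-air correction = 0.3086 × 2802.0 = 864.70 mGal
Free-air anomaly = 978104.76 − 978953.46 + (864.70) = 16.00 mGal

16.0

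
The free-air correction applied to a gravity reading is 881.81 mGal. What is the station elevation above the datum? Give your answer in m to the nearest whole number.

2857

h = 881.81 / 0.3086 = 2857.45 m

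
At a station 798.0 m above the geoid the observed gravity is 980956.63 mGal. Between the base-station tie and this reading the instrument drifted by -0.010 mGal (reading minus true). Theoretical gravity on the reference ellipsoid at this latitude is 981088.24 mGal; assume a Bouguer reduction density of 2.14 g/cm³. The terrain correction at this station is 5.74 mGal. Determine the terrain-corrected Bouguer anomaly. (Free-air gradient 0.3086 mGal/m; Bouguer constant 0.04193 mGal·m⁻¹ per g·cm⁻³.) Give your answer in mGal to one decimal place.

48.8

Drift-corrected reading = 980956.63 − (-0.010) = 980956.640 mGal
Free-air correction = 0.3086 × 798.0 = 246.26 mGal
Free-air anomaly = 980956.640 − 981088.24 + (246.26) = 114.660 mGal
Bouguer slab correction = 0.04193 × 2.14 × 798.0 = 71.60 mGal
Simple Bouguer anomaly = 114.660 − (71.60) = 43.060 mGal
Complete Bouguer anomaly = 43.060 + 5.74 = 48.800 mGal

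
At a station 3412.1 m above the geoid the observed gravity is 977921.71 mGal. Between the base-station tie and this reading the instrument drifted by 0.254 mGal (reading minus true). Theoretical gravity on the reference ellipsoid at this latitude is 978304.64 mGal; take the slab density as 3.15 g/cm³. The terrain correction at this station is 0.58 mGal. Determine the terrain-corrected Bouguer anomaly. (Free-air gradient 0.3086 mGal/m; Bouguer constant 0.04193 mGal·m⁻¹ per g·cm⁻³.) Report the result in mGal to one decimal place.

219.7

Drift-corrected reading = 977921.71 − (0.254) = 977921.456 mGal
Free-air correction = 0.3086 × 3412.1 = 1052.97 mGal
Free-air anomaly = 977921.456 − 978304.64 + (1052.97) = 669.786 mGal
Bouguer slab correction = 0.04193 × 3.15 × 3412.1 = 450.67 mGal
Simple Bouguer anomaly = 669.786 − (450.67) = 219.116 mGal
Complete Bouguer anomaly = 219.116 + 0.58 = 219.696 mGal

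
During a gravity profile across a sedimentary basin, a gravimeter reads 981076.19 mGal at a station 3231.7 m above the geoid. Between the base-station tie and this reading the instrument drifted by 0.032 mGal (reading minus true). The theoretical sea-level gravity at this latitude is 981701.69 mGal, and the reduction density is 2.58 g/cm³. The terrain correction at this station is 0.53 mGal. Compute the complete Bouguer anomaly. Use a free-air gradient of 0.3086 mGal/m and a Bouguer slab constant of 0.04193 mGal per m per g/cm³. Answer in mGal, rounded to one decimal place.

22.7

Drift-corrected reading = 981076.19 − (0.032) = 981076.158 mGal
Free-air correction = 0.3086 × 3231.7 = 997.30 mGal
Free-air anomaly = 981076.158 − 981701.69 + (997.30) = 371.768 mGal
Bouguer slab correction = 0.04193 × 2.58 × 3231.7 = 349.60 mGal
Simple Bouguer anomaly = 371.768 − (349.60) = 22.168 mGal
Complete Bouguer anomaly = 22.168 + 0.53 = 22.698 mGal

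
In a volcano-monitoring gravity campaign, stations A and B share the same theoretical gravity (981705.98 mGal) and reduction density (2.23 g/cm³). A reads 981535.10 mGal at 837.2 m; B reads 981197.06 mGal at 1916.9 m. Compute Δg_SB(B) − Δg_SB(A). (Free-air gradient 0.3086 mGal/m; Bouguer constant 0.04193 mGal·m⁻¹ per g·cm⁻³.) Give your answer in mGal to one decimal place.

Δg_SB(A) = 981535.10 − 981705.98 + 0.3086×837.2 − 0.04193×2.23×837.2 = 9.20 mGal
Δg_SB(B) = 981197.06 − 981705.98 + 0.3086×1916.9 − 0.04193×2.23×1916.9 = -96.60 mGal
Difference = -96.60 − (9.20) = -105.80 mGal

-105.8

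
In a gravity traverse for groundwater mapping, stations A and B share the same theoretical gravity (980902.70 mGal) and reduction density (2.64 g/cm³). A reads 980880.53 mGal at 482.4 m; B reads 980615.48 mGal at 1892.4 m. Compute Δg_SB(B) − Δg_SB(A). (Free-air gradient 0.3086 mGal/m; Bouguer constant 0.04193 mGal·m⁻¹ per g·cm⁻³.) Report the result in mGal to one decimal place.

14.0

Δg_SB(A) = 980880.53 − 980902.70 + 0.3086×482.4 − 0.04193×2.64×482.4 = 73.30 mGal
Δg_SB(B) = 980615.48 − 980902.70 + 0.3086×1892.4 − 0.04193×2.64×1892.4 = 87.30 mGal
Difference = 87.30 − (73.30) = 14.00 mGal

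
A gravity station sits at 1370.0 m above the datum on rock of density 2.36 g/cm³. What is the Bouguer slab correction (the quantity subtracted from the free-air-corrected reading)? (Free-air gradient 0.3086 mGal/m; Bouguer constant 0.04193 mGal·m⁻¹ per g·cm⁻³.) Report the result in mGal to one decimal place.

Bouguer slab correction = 0.04193 × 2.36 × 1370.0 = 135.6 mGal

135.6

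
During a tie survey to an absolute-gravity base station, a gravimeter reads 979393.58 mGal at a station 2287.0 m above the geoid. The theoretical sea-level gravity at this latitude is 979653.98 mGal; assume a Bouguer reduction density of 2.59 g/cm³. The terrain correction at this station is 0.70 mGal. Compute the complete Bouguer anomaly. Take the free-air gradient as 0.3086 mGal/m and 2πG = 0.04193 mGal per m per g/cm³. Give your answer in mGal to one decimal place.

Free-air correction = 0.3086 × 2287.0 = 705.77 mGal
Free-air anomaly = 979393.58 − 979653.98 + (705.77) = 445.37 mGal
Bouguer slab correction = 0.04193 × 2.59 × 2287.0 = 248.37 mGal
Simple Bouguer anomaly = 445.37 − (248.37) = 197.00 mGal
Complete Bouguer anomaly = 197.00 + 0.70 = 197.70 mGal

197.7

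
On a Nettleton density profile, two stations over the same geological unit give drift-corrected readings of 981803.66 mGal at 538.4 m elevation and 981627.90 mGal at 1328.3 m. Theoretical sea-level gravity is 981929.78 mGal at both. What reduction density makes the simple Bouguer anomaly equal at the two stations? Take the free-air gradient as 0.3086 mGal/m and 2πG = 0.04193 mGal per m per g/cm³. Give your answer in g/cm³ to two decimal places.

2.05

Δg_obs = 981627.90 − 981803.66 = -175.76 mGal over Δh = 1328.3 − 538.4 = 789.9 m
Equal Bouguer anomalies ⇒ Δg_obs + (0.3086 − 0.04193ρ)·Δh = 0
0.3086 − 0.04193ρ = −Δg_obs/Δh = 0.22251
ρ = (0.3086 − 0.22251) / 0.04193 = 2.05 g/cm³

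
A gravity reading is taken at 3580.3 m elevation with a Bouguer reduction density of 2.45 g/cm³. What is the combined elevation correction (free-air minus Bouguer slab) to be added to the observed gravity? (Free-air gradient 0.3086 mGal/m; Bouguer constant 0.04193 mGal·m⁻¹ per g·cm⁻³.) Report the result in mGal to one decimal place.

737.1

Combined gradient = 0.3086 − 0.04193 × 2.45 = 0.2058715 mGal/m
Combined elevation correction = 0.2058715 × 3580.3 = 737.1 mGal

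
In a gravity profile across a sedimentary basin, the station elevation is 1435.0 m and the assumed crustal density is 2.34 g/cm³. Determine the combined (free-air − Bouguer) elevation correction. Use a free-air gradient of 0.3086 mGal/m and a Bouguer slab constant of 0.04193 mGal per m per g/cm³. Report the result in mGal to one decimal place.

Combined gradient = 0.3086 − 0.04193 × 2.34 = 0.2104838 mGal/m
Combined elevation correction = 0.2104838 × 1435.0 = 302.0 mGal

302.0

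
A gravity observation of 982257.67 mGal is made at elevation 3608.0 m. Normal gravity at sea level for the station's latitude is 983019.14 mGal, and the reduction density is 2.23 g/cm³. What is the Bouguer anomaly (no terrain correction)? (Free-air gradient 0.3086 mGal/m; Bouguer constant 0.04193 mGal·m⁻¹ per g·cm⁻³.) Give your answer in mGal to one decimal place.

14.6

Free-air correction = 0.3086 × 3608.0 = 1113.43 mGal
Free-air anomaly = 982257.67 − 983019.14 + (1113.43) = 351.96 mGal
Bouguer slab correction = 0.04193 × 2.23 × 3608.0 = 337.36 mGal
Simple Bouguer anomaly = 351.96 − (337.36) = 14.60 mGal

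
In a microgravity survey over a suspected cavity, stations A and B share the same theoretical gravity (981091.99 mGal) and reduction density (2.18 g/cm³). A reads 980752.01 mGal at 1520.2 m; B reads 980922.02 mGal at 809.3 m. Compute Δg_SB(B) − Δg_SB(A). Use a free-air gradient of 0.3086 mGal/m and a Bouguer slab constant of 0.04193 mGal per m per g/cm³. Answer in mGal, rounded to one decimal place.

15.6

Δg_SB(A) = 980752.01 − 981091.99 + 0.3086×1520.2 − 0.04193×2.18×1520.2 = -9.80 mGal
Δg_SB(B) = 980922.02 − 981091.99 + 0.3086×809.3 − 0.04193×2.18×809.3 = 5.80 mGal
Difference = 5.80 − (-9.80) = 15.60 mGal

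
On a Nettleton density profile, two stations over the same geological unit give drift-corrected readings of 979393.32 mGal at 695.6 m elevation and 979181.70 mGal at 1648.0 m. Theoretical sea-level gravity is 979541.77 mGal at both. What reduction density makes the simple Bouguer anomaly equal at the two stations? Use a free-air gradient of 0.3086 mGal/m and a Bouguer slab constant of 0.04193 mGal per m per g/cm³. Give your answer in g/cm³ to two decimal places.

Δg_obs = 979181.70 − 979393.32 = -211.62 mGal over Δh = 1648.0 − 695.6 = 952.4 m
Equal Bouguer anomalies ⇒ Δg_obs + (0.3086 − 0.04193ρ)·Δh = 0
0.3086 − 0.04193ρ = −Δg_obs/Δh = 0.22220
ρ = (0.3086 − 0.22220) / 0.04193 = 2.06 g/cm³

2.06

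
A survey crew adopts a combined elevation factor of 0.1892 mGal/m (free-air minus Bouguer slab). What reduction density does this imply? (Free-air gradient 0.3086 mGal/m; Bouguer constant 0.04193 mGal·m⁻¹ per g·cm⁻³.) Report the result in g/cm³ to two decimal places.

0.1892 = 0.3086 − 0.04193 × ρ
ρ = (0.3086 − 0.1892) / 0.04193 = 2.85 g/cm³

2.85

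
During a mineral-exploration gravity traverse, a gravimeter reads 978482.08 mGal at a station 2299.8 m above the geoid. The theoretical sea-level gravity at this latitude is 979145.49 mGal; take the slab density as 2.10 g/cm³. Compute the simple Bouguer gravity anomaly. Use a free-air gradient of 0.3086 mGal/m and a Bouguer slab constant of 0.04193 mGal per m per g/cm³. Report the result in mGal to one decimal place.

Free-air correction = 0.3086 × 2299.8 = 709.72 mGal
Free-air anomaly = 978482.08 − 979145.49 + (709.72) = 46.31 mGal
Bouguer slab correction = 0.04193 × 2.10 × 2299.8 = 202.50 mGal
Simple Bouguer anomaly = 46.31 − (202.50) = -156.19 mGal

-156.2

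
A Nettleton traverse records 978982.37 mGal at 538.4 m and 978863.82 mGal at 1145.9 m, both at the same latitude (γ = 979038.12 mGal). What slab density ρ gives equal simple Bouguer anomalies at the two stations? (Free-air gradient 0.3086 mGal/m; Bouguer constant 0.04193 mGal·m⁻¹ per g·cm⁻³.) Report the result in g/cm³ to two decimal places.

2.71

Δg_obs = 978863.82 − 978982.37 = -118.55 mGal over Δh = 1145.9 − 538.4 = 607.5 m
Equal Bouguer anomalies ⇒ Δg_obs + (0.3086 − 0.04193ρ)·Δh = 0
0.3086 − 0.04193ρ = −Δg_obs/Δh = 0.19514
ρ = (0.3086 − 0.19514) / 0.04193 = 2.71 g/cm³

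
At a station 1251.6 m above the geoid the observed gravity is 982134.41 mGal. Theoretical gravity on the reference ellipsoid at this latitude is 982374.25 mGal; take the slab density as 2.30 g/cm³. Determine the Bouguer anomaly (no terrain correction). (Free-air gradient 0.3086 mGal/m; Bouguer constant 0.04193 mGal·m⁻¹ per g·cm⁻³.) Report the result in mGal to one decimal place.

Free-air correction = 0.3086 × 1251.6 = 386.24 mGal
Free-air anomaly = 982134.41 − 982374.25 + (386.24) = 146.40 mGal
Bouguer slab correction = 0.04193 × 2.30 × 1251.6 = 120.70 mGal
Simple Bouguer anomaly = 146.40 − (120.70) = 25.70 mGal

25.7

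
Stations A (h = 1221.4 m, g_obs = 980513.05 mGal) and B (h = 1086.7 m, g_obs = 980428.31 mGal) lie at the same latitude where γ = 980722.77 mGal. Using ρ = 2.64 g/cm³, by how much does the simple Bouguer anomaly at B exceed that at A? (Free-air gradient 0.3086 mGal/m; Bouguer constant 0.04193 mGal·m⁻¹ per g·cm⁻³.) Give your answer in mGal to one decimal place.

-111.4

Δg_SB(A) = 980513.05 − 980722.77 + 0.3086×1221.4 − 0.04193×2.64×1221.4 = 32.00 mGal
Δg_SB(B) = 980428.31 − 980722.77 + 0.3086×1086.7 − 0.04193×2.64×1086.7 = -79.40 mGal
Difference = -79.40 − (32.00) = -111.40 mGal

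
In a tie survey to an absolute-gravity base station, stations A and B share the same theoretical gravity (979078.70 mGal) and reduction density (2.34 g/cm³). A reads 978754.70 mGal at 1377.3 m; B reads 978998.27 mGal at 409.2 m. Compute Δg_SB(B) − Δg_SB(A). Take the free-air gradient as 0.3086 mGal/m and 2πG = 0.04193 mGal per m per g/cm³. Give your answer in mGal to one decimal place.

Δg_SB(A) = 978754.70 − 979078.70 + 0.3086×1377.3 − 0.04193×2.34×1377.3 = -34.10 mGal
Δg_SB(B) = 978998.27 − 979078.70 + 0.3086×409.2 − 0.04193×2.34×409.2 = 5.70 mGal
Difference = 5.70 − (-34.10) = 39.80 mGal

39.8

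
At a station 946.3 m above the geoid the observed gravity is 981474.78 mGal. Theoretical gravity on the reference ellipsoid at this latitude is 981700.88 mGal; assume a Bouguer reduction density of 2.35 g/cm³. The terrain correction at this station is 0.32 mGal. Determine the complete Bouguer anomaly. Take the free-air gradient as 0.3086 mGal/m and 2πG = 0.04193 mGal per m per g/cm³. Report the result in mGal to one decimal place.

-27.0

Free-air correction = 0.3086 × 946.3 = 292.03 mGal
Free-air anomaly = 981474.78 − 981700.88 + (292.03) = 65.93 mGal
Bouguer slab correction = 0.04193 × 2.35 × 946.3 = 93.24 mGal
Simple Bouguer anomaly = 65.93 − (93.24) = -27.31 mGal
Complete Bouguer anomaly = -27.31 + 0.32 = -26.99 mGal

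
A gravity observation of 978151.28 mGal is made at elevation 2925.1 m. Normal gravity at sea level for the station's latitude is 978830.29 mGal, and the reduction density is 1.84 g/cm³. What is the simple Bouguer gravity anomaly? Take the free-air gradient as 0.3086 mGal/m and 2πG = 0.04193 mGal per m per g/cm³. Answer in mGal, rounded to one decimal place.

-2.0

Free-air correction = 0.3086 × 2925.1 = 902.69 mGal
Free-air anomaly = 978151.28 − 978830.29 + (902.69) = 223.68 mGal
Bouguer slab correction = 0.04193 × 1.84 × 2925.1 = 225.67 mGal
Simple Bouguer anomaly = 223.68 − (225.67) = -1.99 mGal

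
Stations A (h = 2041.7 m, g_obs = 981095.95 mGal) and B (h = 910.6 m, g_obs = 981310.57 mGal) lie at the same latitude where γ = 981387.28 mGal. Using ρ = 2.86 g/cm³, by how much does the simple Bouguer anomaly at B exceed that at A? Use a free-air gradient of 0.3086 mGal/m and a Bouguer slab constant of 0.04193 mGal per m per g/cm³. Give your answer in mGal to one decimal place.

Δg_SB(A) = 981095.95 − 981387.28 + 0.3086×2041.7 − 0.04193×2.86×2041.7 = 93.90 mGal
Δg_SB(B) = 981310.57 − 981387.28 + 0.3086×910.6 − 0.04193×2.86×910.6 = 95.10 mGal
Difference = 95.10 − (93.90) = 1.20 mGal

1.2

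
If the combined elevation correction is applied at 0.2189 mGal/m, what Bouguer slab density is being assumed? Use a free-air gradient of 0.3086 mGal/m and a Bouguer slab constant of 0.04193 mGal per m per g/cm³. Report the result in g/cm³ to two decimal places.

0.2189 = 0.3086 − 0.04193 × ρ
ρ = (0.3086 − 0.2189) / 0.04193 = 2.14 g/cm³

2.14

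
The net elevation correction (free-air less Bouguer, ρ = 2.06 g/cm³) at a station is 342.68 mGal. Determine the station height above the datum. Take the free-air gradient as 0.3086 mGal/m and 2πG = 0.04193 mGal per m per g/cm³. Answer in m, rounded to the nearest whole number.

1542

Combined gradient = 0.3086 − 0.04193 × 2.06 = 0.2222242 mGal/m
h = 342.68 / 0.2222242 = 1542.05 m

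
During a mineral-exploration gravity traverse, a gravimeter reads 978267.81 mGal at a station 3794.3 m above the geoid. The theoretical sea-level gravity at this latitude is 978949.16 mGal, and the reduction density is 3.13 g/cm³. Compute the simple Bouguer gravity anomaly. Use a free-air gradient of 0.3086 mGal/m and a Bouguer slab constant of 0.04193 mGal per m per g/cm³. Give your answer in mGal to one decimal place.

Free-air correction = 0.3086 × 3794.3 = 1170.92 mGal
Free-air anomaly = 978267.81 − 978949.16 + (1170.92) = 489.57 mGal
Bouguer slab correction = 0.04193 × 3.13 × 3794.3 = 497.97 mGal
Simple Bouguer anomaly = 489.57 − (497.97) = -8.40 mGal

-8.4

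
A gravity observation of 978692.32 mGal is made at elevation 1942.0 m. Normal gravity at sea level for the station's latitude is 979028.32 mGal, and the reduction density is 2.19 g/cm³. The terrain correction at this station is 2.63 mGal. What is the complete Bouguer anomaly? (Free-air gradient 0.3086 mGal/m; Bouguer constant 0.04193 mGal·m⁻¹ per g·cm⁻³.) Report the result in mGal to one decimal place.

Free-air correction = 0.3086 × 1942.0 = 599.30 mGal
Free-air anomaly = 978692.32 − 979028.32 + (599.30) = 263.30 mGal
Bouguer slab correction = 0.04193 × 2.19 × 1942.0 = 178.33 mGal
Simple Bouguer anomaly = 263.30 − (178.33) = 84.97 mGal
Complete Bouguer anomaly = 84.97 + 2.63 = 87.60 mGal

87.6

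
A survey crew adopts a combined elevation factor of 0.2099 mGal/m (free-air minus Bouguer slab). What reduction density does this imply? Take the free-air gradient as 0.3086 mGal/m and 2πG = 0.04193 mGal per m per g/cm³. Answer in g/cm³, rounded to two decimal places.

0.2099 = 0.3086 − 0.04193 × ρ
ρ = (0.3086 − 0.2099) / 0.04193 = 2.35 g/cm³

2.35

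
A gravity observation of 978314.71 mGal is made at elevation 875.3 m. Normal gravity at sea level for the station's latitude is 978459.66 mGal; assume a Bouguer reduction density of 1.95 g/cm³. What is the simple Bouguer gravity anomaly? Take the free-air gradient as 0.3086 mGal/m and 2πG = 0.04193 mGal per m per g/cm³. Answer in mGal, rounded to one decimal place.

53.6

Free-air correction = 0.3086 × 875.3 = 270.12 mGal
Free-air anomaly = 978314.71 − 978459.66 + (270.12) = 125.17 mGal
Bouguer slab correction = 0.04193 × 1.95 × 875.3 = 71.57 mGal
Simple Bouguer anomaly = 125.17 − (71.57) = 53.60 mGal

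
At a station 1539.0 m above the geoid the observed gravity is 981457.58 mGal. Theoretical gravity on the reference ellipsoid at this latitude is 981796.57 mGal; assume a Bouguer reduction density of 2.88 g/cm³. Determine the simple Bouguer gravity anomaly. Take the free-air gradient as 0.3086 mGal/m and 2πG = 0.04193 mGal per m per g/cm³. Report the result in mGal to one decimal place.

Free-air correction = 0.3086 × 1539.0 = 474.94 mGal
Free-air anomaly = 981457.58 − 981796.57 + (474.94) = 135.95 mGal
Bouguer slab correction = 0.04193 × 2.88 × 1539.0 = 185.85 mGal
Simple Bouguer anomaly = 135.95 − (185.85) = -49.90 mGal

-49.9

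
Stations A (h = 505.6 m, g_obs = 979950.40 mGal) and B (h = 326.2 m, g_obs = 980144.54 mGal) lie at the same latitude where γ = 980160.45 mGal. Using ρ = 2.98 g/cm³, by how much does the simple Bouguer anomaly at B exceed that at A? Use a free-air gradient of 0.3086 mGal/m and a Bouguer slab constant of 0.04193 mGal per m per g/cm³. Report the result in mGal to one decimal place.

Δg_SB(A) = 979950.40 − 980160.45 + 0.3086×505.6 − 0.04193×2.98×505.6 = -117.20 mGal
Δg_SB(B) = 980144.54 − 980160.45 + 0.3086×326.2 − 0.04193×2.98×326.2 = 44.00 mGal
Difference = 44.00 − (-117.20) = 161.20 mGal

161.2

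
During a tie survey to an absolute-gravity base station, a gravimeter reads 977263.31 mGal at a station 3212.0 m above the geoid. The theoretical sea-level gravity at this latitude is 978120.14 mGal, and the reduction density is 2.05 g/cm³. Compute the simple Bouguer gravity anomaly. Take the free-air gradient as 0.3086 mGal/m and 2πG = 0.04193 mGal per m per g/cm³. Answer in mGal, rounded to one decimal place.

-141.7

Free-air correction = 0.3086 × 3212.0 = 991.22 mGal
Free-air anomaly = 977263.31 − 978120.14 + (991.22) = 134.39 mGal
Bouguer slab correction = 0.04193 × 2.05 × 3212.0 = 276.09 mGal
Simple Bouguer anomaly = 134.39 − (276.09) = -141.70 mGal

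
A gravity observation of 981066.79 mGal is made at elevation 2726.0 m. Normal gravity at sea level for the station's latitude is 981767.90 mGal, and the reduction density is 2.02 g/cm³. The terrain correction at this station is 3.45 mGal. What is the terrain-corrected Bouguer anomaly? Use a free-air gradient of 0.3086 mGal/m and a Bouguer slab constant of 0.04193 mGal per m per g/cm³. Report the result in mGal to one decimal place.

Free-air correction = 0.3086 × 2726.0 = 841.24 mGal
Free-air anomaly = 981066.79 − 981767.90 + (841.24) = 140.13 mGal
Bouguer slab correction = 0.04193 × 2.02 × 2726.0 = 230.89 mGal
Simple Bouguer anomaly = 140.13 − (230.89) = -90.76 mGal
Complete Bouguer anomaly = -90.76 + 3.45 = -87.31 mGal

-87.3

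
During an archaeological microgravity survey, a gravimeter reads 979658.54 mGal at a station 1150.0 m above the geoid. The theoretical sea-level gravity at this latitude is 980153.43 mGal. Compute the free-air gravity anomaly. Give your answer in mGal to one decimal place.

-140.0

Free-air correction = 0.3086 × 1150.0 = 354.89 mGal
Free-air anomaly = 979658.54 − 980153.43 + (354.89) = -140.00 mGal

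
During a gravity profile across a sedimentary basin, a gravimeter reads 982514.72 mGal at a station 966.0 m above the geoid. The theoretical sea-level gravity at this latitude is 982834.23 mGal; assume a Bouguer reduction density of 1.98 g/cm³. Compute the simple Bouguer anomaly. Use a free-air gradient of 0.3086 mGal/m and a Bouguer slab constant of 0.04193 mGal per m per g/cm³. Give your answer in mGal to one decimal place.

-101.6

Free-air correction = 0.3086 × 966.0 = 298.11 mGal
Free-air anomaly = 982514.72 − 982834.23 + (298.11) = -21.40 mGal
Bouguer slab correction = 0.04193 × 1.98 × 966.0 = 80.20 mGal
Simple Bouguer anomaly = -21.40 − (80.20) = -101.60 mGal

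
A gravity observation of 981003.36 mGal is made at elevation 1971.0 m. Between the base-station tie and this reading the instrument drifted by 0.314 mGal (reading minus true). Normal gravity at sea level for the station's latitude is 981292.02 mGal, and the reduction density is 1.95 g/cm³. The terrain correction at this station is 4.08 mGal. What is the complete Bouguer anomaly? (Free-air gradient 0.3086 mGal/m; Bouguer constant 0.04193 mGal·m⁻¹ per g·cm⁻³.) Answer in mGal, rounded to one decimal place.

Drift-corrected reading = 981003.36 − (0.314) = 981003.046 mGal
Free-air correction = 0.3086 × 1971.0 = 608.25 mGal
Free-air anomaly = 981003.046 − 981292.02 + (608.25) = 319.276 mGal
Bouguer slab correction = 0.04193 × 1.95 × 1971.0 = 161.16 mGal
Simple Bouguer anomaly = 319.276 − (161.16) = 158.116 mGal
Complete Bouguer anomaly = 158.116 + 4.08 = 162.196 mGal

162.2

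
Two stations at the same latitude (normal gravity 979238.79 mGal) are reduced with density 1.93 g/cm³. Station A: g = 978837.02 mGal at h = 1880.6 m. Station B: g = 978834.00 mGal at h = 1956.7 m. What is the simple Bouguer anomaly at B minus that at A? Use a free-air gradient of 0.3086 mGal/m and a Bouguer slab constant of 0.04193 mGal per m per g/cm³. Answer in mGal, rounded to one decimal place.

Δg_SB(A) = 978837.02 − 979238.79 + 0.3086×1880.6 − 0.04193×1.93×1880.6 = 26.40 mGal
Δg_SB(B) = 978834.00 − 979238.79 + 0.3086×1956.7 − 0.04193×1.93×1956.7 = 40.70 mGal
Difference = 40.70 − (26.40) = 14.30 mGal

14.3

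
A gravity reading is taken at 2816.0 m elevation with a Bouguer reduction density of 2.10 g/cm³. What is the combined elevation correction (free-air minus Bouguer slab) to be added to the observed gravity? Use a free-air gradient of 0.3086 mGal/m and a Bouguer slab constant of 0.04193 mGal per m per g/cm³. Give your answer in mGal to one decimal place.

621.1

Combined gradient = 0.3086 − 0.04193 × 2.10 = 0.2205470 mGal/m
Combined elevation correction = 0.2205470 × 2816.0 = 621.1 mGal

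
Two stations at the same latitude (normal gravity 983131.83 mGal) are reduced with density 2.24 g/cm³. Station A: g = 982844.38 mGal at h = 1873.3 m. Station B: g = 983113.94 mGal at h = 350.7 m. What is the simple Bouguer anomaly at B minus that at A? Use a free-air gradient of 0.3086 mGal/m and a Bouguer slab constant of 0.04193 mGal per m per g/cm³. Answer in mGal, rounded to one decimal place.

Δg_SB(A) = 982844.38 − 983131.83 + 0.3086×1873.3 − 0.04193×2.24×1873.3 = 114.70 mGal
Δg_SB(B) = 983113.94 − 983131.83 + 0.3086×350.7 − 0.04193×2.24×350.7 = 57.40 mGal
Difference = 57.40 − (114.70) = -57.30 mGal

-57.3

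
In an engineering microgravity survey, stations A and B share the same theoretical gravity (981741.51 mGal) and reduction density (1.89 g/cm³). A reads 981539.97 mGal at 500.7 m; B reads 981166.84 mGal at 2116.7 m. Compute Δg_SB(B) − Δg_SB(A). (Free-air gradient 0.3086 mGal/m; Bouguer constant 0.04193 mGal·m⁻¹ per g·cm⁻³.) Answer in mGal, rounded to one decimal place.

-2.5

Δg_SB(A) = 981539.97 − 981741.51 + 0.3086×500.7 − 0.04193×1.89×500.7 = -86.70 mGal
Δg_SB(B) = 981166.84 − 981741.51 + 0.3086×2116.7 − 0.04193×1.89×2116.7 = -89.20 mGal
Difference = -89.20 − (-86.70) = -2.50 mGal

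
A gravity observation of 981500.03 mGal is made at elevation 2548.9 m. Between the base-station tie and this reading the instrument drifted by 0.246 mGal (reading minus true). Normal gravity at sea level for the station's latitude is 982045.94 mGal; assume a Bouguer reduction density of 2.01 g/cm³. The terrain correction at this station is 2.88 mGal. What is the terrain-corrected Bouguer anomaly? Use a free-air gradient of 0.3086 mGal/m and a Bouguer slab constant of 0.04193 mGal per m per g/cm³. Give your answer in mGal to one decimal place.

28.5

Drift-corrected reading = 981500.03 − (0.246) = 981499.784 mGal
Free-air correction = 0.3086 × 2548.9 = 786.59 mGal
Free-air anomaly = 981499.784 − 982045.94 + (786.59) = 240.434 mGal
Bouguer slab correction = 0.04193 × 2.01 × 2548.9 = 214.82 mGal
Simple Bouguer anomaly = 240.434 − (214.82) = 25.614 mGal
Complete Bouguer anomaly = 25.614 + 2.88 = 28.494 mGal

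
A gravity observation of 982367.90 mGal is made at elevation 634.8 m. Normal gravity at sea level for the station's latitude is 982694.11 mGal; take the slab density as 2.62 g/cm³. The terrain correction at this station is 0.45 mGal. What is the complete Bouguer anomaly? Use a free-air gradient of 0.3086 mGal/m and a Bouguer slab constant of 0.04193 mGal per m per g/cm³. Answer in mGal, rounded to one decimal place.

-199.6

Free-air correction = 0.3086 × 634.8 = 195.90 mGal
Free-air anomaly = 982367.90 − 982694.11 + (195.90) = -130.31 mGal
Bouguer slab correction = 0.04193 × 2.62 × 634.8 = 69.74 mGal
Simple Bouguer anomaly = -130.31 − (69.74) = -200.05 mGal
Complete Bouguer anomaly = -200.05 + 0.45 = -199.60 mGal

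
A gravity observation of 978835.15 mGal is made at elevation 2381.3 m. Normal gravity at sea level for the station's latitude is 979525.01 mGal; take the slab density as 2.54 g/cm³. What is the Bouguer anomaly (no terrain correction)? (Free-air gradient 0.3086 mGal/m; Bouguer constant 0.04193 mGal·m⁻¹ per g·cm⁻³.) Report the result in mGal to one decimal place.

-208.6

Free-air correction = 0.3086 × 2381.3 = 734.87 mGal
Free-air anomaly = 978835.15 − 979525.01 + (734.87) = 45.01 mGal
Bouguer slab correction = 0.04193 × 2.54 × 2381.3 = 253.61 mGal
Simple Bouguer anomaly = 45.01 − (253.61) = -208.60 mGal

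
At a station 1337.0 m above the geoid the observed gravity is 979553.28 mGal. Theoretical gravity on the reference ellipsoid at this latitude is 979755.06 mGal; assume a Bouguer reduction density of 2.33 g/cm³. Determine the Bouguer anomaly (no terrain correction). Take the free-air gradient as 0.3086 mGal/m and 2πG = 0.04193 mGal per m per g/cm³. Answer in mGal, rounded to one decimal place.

Free-air correction = 0.3086 × 1337.0 = 412.60 mGal
Free-air anomaly = 979553.28 − 979755.06 + (412.60) = 210.82 mGal
Bouguer slab correction = 0.04193 × 2.33 × 1337.0 = 130.62 mGal
Simple Bouguer anomaly = 210.82 − (130.62) = 80.20 mGal

80.2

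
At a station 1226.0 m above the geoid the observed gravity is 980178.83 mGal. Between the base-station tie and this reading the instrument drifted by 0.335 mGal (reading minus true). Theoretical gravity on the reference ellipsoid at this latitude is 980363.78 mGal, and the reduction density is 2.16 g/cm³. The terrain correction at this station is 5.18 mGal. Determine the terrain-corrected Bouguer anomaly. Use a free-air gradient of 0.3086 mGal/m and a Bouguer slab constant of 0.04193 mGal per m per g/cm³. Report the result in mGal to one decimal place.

87.2

Drift-corrected reading = 980178.83 − (0.335) = 980178.495 mGal
Free-air correction = 0.3086 × 1226.0 = 378.34 mGal
Free-air anomaly = 980178.495 − 980363.78 + (378.34) = 193.055 mGal
Bouguer slab correction = 0.04193 × 2.16 × 1226.0 = 111.04 mGal
Simple Bouguer anomaly = 193.055 − (111.04) = 82.015 mGal
Complete Bouguer anomaly = 82.015 + 5.18 = 87.195 mGal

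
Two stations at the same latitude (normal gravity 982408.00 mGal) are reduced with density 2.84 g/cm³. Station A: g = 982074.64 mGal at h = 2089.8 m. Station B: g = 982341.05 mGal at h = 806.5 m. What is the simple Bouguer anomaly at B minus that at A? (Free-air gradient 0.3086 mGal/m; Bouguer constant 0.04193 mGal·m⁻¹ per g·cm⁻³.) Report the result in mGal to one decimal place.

Δg_SB(A) = 982074.64 − 982408.00 + 0.3086×2089.8 − 0.04193×2.84×2089.8 = 62.70 mGal
Δg_SB(B) = 982341.05 − 982408.00 + 0.3086×806.5 − 0.04193×2.84×806.5 = 85.90 mGal
Difference = 85.90 − (62.70) = 23.20 mGal

23.2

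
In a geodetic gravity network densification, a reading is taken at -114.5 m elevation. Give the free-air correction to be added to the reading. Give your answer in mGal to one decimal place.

Free-air correction = 0.3086 × -114.5 = -35.3 mGal

-35.3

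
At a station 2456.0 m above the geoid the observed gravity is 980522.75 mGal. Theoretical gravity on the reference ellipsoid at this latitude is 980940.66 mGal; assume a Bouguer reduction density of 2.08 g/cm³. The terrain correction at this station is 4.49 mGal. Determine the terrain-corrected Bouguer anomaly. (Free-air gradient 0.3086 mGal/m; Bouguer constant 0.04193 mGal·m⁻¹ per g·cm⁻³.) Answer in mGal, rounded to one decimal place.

Free-air correction = 0.3086 × 2456.0 = 757.92 mGal
Free-air anomaly = 980522.75 − 980940.66 + (757.92) = 340.01 mGal
Bouguer slab correction = 0.04193 × 2.08 × 2456.0 = 214.20 mGal
Simple Bouguer anomaly = 340.01 − (214.20) = 125.81 mGal
Complete Bouguer anomaly = 125.81 + 4.49 = 130.30 mGal

130.3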